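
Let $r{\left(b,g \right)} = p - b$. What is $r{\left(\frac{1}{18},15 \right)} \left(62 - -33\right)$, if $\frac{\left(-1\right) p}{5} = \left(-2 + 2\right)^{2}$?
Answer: $- \frac{95}{18} \approx -5.2778$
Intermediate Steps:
$p = 0$ ($p = - 5 \left(-2 + 2\right)^{2} = - 5 \cdot 0^{2} = \left(-5\right) 0 = 0$)
$r{\left(b,g \right)} = - b$ ($r{\left(b,g \right)} = 0 - b = - b$)
$r{\left(\frac{1}{18},15 \right)} \left(62 - -33\right) = - \frac{1}{18} \left(62 - -33\right) = \left(-1\right) \frac{1}{18} \left(62 + 33\right) = \left(- \frac{1}{18}\right) 95 = - \frac{95}{18}$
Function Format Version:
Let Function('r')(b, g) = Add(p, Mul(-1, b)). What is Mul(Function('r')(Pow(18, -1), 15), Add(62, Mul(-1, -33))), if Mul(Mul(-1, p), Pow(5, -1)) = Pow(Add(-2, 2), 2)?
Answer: Rational(-95, 18) ≈ -5.2778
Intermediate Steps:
p = 0 (p = Mul(-5, Pow(Add(-2, 2), 2)) = Mul(-5, Pow(0, 2)) = Mul(-5, 0) = 0)
Function('r')(b, g) = Mul(-1, b) (Function('r')(b, g) = Add(0, Mul(-1, b)) = Mul(-1, b))
Mul(Function('r')(Pow(18, -1), 15), Add(62, Mul(-1, -33))) = Mul(Mul(-1, Pow(18, -1)), Add(62, Mul(-1, -33))) = Mul(Mul(-1, Rational(1, 18)), Add(62, 33)) = Mul(Rational(-1, 18), 95) = Rational(-95, 18)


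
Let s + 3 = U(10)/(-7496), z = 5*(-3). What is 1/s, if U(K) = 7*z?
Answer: -7496/22383 ≈ -0.33490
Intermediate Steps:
z = -15
U(K) = -105 (U(K) = 7*(-15) = -105)
s = -22383/7496 (s = -3 - 105/(-7496) = -3 - 105*(-1/7496) = -3 + 105/7496 = -22383/7496 ≈ -2.9860)
1/s = 1/(-22383/7496) = -7496/22383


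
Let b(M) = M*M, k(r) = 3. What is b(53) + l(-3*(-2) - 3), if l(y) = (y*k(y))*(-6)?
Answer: 2755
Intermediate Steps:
b(M) = M²
l(y) = -18*y (l(y) = (y*3)*(-6) = (3*y)*(-6) = -18*y)
b(53) + l(-3*(-2) - 3) = 53² - 18*(-3*(-2) - 3) = 2809 - 18*(6 - 3) = 2809 - 18*3 = 2809 - 54 = 2755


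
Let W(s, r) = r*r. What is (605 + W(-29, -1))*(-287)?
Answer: -173922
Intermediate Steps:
W(s, r) = r**2
(605 + W(-29, -1))*(-287) = (605 + (-1)**2)*(-287) = (605 + 1)*(-287) = 606*(-287) = -173922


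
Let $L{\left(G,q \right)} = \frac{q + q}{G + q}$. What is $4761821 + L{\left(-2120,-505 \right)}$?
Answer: $\frac{2499956227}{525} \approx 4.7618 \cdot 10^{6}$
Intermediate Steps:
$L{\left(G,q \right)} = \frac{2 q}{G + q}$
$4761821 + L{\left(-2120,-505 \right)} = 4761821 + 2 \left(-505\right) \frac{1}{-2120 - 505} = 4761821 + 2 \left(-505\right) \frac{1}{-2625} = 4761821 + 2 \left(-505\right) \left(- \frac{1}{2625}\right) = 4761821 + \frac{202}{525} = \frac{2499956227}{525}$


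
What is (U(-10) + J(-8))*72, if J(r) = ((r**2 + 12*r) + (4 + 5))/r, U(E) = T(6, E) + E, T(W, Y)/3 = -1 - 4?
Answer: -1593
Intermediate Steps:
T(W, Y) = -15 (T(W, Y) = 3*(-1 - 4) = 3*(-5) = -15)
U(E) = -15 + E
J(r) = (9 + r**2 + 12*r)/r (J(r) = ((r**2 + 12*r) + 9)/r = (9 + r**2 + 12*r)/r)
(U(-10) + J(-8))*72 = ((-15 - 10) + (12 - 8 + 9/(-8)))*72 = (-25 + (12 - 8 + 9*(-1/8)))*72 = (-25 + (12 - 8 - 9/8))*72 = (-25 + 23/8)*72 = -177/8*72 = -1593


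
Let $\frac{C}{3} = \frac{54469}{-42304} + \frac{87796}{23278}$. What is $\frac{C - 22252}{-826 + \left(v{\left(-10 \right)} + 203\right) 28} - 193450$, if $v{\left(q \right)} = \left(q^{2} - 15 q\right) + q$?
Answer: $- \frac{1102817614568369209}{5700732291968} \approx -1.9345 \cdot 10^{5}$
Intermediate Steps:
$v{\left(q \right)} = q^{2} - 14 q$
$C = \frac{3669288903}{492376256}$ ($C = 3 \left(\frac{54469}{-42304} + \frac{87796}{23278}\right) = 3 \left(54469 \left(- \frac{1}{42304}\right) + 87796 \cdot \frac{1}{23278}\right) = 3 \left(- \frac{54469}{42304} + \frac{43898}{11639}\right) = 3 \cdot \frac{1223096301}{492376256} = \frac{3669288903}{492376256} \approx 7.4522$)
$\frac{C - 22252}{-826 + \left(v{\left(-10 \right)} + 203\right) 28} - 193450 = \frac{\frac{3669288903}{492376256} - 22252}{-826 + \left(- 10 \left(-14 - 10\right) + 203\right) 28} - 193450 = - \frac{10952687159609}{492376256 \left(-826 + \left(\left(-10\right) \left(-24\right) + 203\right) 28\right)} - 193450 = - \frac{10952687159609}{492376256 \left(-826 + \left(240 + 203\right) 28\right)} - 193450 = - \frac{10952687159609}{492376256 \left(-826 + 443 \cdot 28\right)} - 193450 = - \frac{10952687159609}{492376256 \left(-826 + 12404\right)} - 193450 = - \frac{10952687159609}{492376256 \cdot 11578} - 193450 = \left(- \frac{10952687159609}{492376256}\right) \frac{1}{11578} - 193450 = - \frac{10952687159609}{5700732291968} - 193450 = - \frac{1102817614568369209}{5700732291968}$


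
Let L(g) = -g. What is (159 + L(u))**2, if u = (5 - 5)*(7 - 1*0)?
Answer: 25281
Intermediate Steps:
u = 0 (u = 0*(7 + 0) = 0*7 = 0)
(159 + L(u))**2 = (159 - 1*0)**2 = (159 + 0)**2 = 159**2 = 25281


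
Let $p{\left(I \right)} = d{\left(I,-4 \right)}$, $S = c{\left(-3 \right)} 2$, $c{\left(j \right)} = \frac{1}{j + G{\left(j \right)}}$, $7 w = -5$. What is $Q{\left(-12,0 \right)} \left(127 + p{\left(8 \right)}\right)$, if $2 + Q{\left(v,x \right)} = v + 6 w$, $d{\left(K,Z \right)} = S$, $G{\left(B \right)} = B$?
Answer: $- \frac{48640}{21} \approx -2316.2$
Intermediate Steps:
$w = - \frac{5}{7}$ ($w = \frac{1}{7} \left(-5\right) = - \frac{5}{7} \approx -0.71429$)
$c{\left(j \right)} = \frac{1}{2 j}$ ($c{\left(j \right)} = \frac{1}{j + j} = \frac{1}{2 j}$)
$S = - \frac{1}{3}$ ($S = \frac{1}{2 \left(-3\right)} 2 = \frac{1}{2} \left(- \frac{1}{3}\right) 2 = \left(- \frac{1}{6}\right) 2 = - \frac{1}{3} \approx -0.33333$)
$d{\left(K,Z \right)} = - \frac{1}{3}$
$p{\left(I \right)} = - \frac{1}{3}$
$Q{\left(v,x \right)} = - \frac{44}{7} + v$ ($Q{\left(v,x \right)} = -2 + \left(v + 6 \left(- \frac{5}{7}\right)\right) = -2 + \left(v - \frac{30}{7}\right) = -2 + \left(- \frac{30}{7} + v\right) = - \frac{44}{7} + v$)
$Q{\left(-12,0 \right)} \left(127 + p{\left(8 \right)}\right) = \left(- \frac{44}{7} - 12\right) \left(127 - \frac{1}{3}\right) = \left(- \frac{128}{7}\right) \frac{380}{3} = - \frac{48640}{21}$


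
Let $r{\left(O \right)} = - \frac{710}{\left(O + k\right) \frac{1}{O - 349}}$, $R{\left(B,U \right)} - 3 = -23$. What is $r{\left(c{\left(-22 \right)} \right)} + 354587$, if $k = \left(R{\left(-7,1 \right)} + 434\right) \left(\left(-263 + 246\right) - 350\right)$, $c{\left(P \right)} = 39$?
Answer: $\frac{53861190613}{151899} \approx 3.5459 \cdot 10^{5}$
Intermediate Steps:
$R{\left(B,U \right)} = -20$ ($R{\left(B,U \right)} = 3 - 23 = -20$)
$k = -151938$ ($k = \left(-20 + 434\right) \left(\left(-263 + 246\right) - 350\right) = 414 \left(-17 - 350\right) = 414 \left(-367\right) = -151938$)
$r{\left(O \right)} = - \frac{710 \left(-349 + O\right)}{-151938 + O}$ ($r{\left(O \right)} = - \frac{710}{\left(O - 151938\right) \frac{1}{O - 349}} = - \frac{710}{\left(-151938 + O\right) \frac{1}{-349 + O}} = - \frac{710}{\frac{1}{-349 + O} \left(-151938 + O\right)} = - 710 \frac{-349 + O}{-151938 + O} = - \frac{710 \left(-349 + O\right)}{-151938 + O}$)
$r{\left(c{\left(-22 \right)} \right)} + 354587 = \frac{710 \left(349 - 39\right)}{-151938 + 39} + 354587 = \frac{710 \left(349 - 39\right)}{-151899} + 354587 = 710 \left(- \frac{1}{151899}\right) 310 + 354587 = - \frac{220100}{151899} + 354587 = \frac{53861190613}{151899}$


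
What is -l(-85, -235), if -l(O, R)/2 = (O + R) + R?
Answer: -1110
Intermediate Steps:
l(O, R) = -4*R - 2*O (l(O, R) = -2*((O + R) + R) = -2*(O + 2*R) = -4*R - 2*O)
-l(-85, -235) = -(-4*(-235) - 2*(-85)) = -(940 + 170) = -1*1110 = -1110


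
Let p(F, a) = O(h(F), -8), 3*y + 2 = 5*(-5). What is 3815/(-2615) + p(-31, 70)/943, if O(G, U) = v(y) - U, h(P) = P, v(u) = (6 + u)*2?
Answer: -718463/493189 ≈ -1.4568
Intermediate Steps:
y = -9 (y = -⅔ + (5*(-5))/3 = -⅔ + (⅓)*(-25) = -⅔ - 25/3 = -9)
v(u) = 12 + 2*u
O(G, U) = -6 - U (O(G, U) = (12 + 2*(-9)) - U = (12 - 18) - U = -6 - U)
p(F, a) = 2 (p(F, a) = -6 - 1*(-8) = -6 + 8 = 2)
3815/(-2615) + p(-31, 70)/943 = 3815/(-2615) + 2/943 = 3815*(-1/2615) + 2*(1/943) = -763/523 + 2/943 = -718463/493189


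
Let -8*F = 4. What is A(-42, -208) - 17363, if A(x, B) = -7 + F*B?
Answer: -17266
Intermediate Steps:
F = -½ (F = -⅛*4 = -½ ≈ -0.50000)
A(x, B) = -7 - B/2
A(-42, -208) - 17363 = (-7 - ½*(-208)) - 17363 = (-7 + 104) - 17363 = 97 - 17363 = -17266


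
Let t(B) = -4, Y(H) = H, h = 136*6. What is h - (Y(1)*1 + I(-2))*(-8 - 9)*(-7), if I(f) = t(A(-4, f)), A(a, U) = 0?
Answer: 1173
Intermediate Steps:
h = 816
I(f) = -4
h - (Y(1)*1 + I(-2))*(-8 - 9)*(-7) = 816 - (1*1 - 4)*(-8 - 9)*(-7) = 816 - (1 - 4)*(-17)*(-7) = 816 - (-3*(-17))*(-7) = 816 - 51*(-7) = 816 - 1*(-357) = 816 + 357 = 1173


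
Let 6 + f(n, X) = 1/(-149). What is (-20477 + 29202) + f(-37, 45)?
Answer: 1299130/149 ≈ 8719.0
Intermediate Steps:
f(n, X) = -895/149 (f(n, X) = -6 + 1/(-149) = -6 - 1/149 = -895/149)
(-20477 + 29202) + f(-37, 45) = (-20477 + 29202) - 895/149 = 8725 - 895/149 = 1299130/149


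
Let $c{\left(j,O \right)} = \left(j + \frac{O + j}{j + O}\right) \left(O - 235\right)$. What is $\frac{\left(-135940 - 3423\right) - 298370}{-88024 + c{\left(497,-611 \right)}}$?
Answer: $\frac{437733}{509332} \approx 0.85943$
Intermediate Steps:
$c{\left(j,O \right)} = \left(1 + j\right) \left(-235 + O\right)$ ($c{\left(j,O \right)} = \left(j + \frac{O + j}{O + j}\right) \left(-235 + O\right) = \left(j + 1\right) \left(-235 + O\right) = \left(1 + j\right) \left(-235 + O\right)$)
$\frac{\left(-135940 - 3423\right) - 298370}{-88024 + c{\left(497,-611 \right)}} = \frac{\left(-135940 - 3423\right) - 298370}{-88024 - 421308} = \frac{-139363 - 298370}{-88024 - 421308} = - \frac{437733}{-509332} = \left(-437733\right) \left(- \frac{1}{509332}\right) = \frac{437733}{509332}$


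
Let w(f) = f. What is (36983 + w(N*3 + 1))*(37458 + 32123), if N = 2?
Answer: 2573801190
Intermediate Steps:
(36983 + w(N*3 + 1))*(37458 + 32123) = (36983 + (2*3 + 1))*(37458 + 32123) = (36983 + (6 + 1))*69581 = (36983 + 7)*69581 = 36990*69581 = 2573801190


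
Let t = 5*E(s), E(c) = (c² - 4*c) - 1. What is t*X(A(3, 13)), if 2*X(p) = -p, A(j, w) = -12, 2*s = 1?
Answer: -165/2 ≈ -82.500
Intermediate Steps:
s = ½ (s = (½)*1 = ½ ≈ 0.50000)
E(c) = -1 + c² - 4*c
X(p) = -p/2 (X(p) = (-p)/2 = -p/2)
t = -55/4 (t = 5*(-1 + (½)² - 4*½) = 5*(-1 + ¼ - 2) = 5*(-11/4) = -55/4 ≈ -13.750)
t*X(A(3, 13)) = -(-55)*(-12)/8 = -55/4*6 = -165/2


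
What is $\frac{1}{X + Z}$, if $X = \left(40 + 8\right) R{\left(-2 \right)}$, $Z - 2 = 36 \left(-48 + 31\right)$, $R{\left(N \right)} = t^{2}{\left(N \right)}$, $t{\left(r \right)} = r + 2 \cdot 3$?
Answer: $\frac{1}{158} \approx 0.0063291$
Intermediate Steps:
$t{\left(r \right)} = 6 + r$ ($t{\left(r \right)} = r + 6 = 6 + r$)
$R{\left(N \right)} = \left(6 + N\right)^{2}$
$Z = -610$ ($Z = 2 + 36 \left(-48 + 31\right) = 2 + 36 \left(-17\right) = 2 - 612 = -610$)
$X = 768$ ($X = \left(40 + 8\right) \left(6 - 2\right)^{2} = 48 \cdot 4^{2} = 48 \cdot 16 = 768$)
$\frac{1}{X + Z} = \frac{1}{768 - 610} = \frac{1}{158}$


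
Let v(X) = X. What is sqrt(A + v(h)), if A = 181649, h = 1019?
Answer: 2*sqrt(45667) ≈ 427.40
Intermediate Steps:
sqrt(A + v(h)) = sqrt(181649 + 1019) = sqrt(182668) = 2*sqrt(45667)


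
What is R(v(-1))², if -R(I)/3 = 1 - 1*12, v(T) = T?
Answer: 1089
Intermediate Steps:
R(I) = 33 (R(I) = -3*(1 - 1*12) = -3*(1 - 12) = -3*(-11) = 33)
R(v(-1))² = 33² = 1089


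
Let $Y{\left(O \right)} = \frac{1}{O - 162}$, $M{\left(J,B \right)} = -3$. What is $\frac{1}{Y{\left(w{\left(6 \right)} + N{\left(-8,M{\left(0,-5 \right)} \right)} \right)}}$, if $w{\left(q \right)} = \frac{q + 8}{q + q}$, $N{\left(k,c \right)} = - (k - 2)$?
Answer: $- \frac{905}{6} \approx -150.83$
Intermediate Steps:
$N{\left(k,c \right)} = 2 - k$ ($N{\left(k,c \right)} = - (-2 + k) = 2 - k$)
$w{\left(q \right)} = \frac{8 + q}{2 q}$
$Y{\left(O \right)} = \frac{1}{-162 + O}$ ($Y{\left(O \right)} = \frac{1}{O - 162} = \frac{1}{-162 + O}$)
$\frac{1}{Y{\left(w{\left(6 \right)} + N{\left(-8,M{\left(0,-5 \right)} \right)} \right)}} = \frac{1}{\frac{1}{-162 + \left(\frac{8 + 6}{2 \cdot 6} + \left(2 - -8\right)\right)}} = \frac{1}{\frac{1}{-162 + \left(\frac{1}{2} \cdot \frac{1}{6} \cdot 14 + \left(2 + 8\right)\right)}} = \frac{1}{\frac{1}{-162 + \left(\frac{7}{6} + 10\right)}} = \frac{1}{\frac{1}{-162 + \frac{67}{6}}} = \frac{1}{\frac{1}{- \frac{905}{6}}} = \frac{1}{- \frac{6}{905}} = - \frac{905}{6}$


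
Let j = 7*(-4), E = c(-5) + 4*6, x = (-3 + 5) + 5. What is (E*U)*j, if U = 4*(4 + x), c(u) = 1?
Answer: -30800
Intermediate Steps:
x = 7 (x = 2 + 5 = 7)
E = 25 (E = 1 + 4*6 = 1 + 24 = 25)
U = 44 (U = 4*(4 + 7) = 4*11 = 44)
j = -28
(E*U)*j = (25*44)*(-28) = 1100*(-28) = -30800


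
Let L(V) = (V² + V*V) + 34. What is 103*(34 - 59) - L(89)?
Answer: -18451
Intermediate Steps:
L(V) = 34 + 2*V² (L(V) = (V² + V²) + 34 = 2*V² + 34 = 34 + 2*V²)
103*(34 - 59) - L(89) = 103*(34 - 59) - (34 + 2*89²) = 103*(-25) - (34 + 2*7921) = -2575 - (34 + 15842) = -2575 - 1*15876 = -2575 - 15876 = -18451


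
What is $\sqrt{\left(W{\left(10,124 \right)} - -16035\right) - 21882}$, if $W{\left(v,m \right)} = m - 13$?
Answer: $2 i \sqrt{1434} \approx 75.736 i$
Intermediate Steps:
$W{\left(v,m \right)} = -13 + m$ ($W{\left(v,m \right)} = m - 13 = -13 + m$)
$\sqrt{\left(W{\left(10,124 \right)} - -16035\right) - 21882} = \sqrt{\left(\left(-13 + 124\right) - -16035\right) - 21882} = \sqrt{\left(111 + 16035\right) - 21882} = \sqrt{16146 - 21882} = \sqrt{-5736} = 2 i \sqrt{1434}$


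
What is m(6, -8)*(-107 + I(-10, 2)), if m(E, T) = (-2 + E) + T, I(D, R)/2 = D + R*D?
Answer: 668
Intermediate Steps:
I(D, R) = 2*D + 2*D*R (I(D, R) = 2*(D + R*D) = 2*(D + D*R) = 2*D + 2*D*R)
m(E, T) = -2 + E + T
m(6, -8)*(-107 + I(-10, 2)) = (-2 + 6 - 8)*(-107 + 2*(-10)*(1 + 2)) = -4*(-107 + 2*(-10)*3) = -4*(-107 - 60) = -4*(-167) = 668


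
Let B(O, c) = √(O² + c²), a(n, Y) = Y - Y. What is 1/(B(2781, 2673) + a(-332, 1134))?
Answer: √20410/551070 ≈ 0.00025925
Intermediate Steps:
a(n, Y) = 0
1/(B(2781, 2673) + a(-332, 1134)) = 1/(√(2781² + 2673²) + 0) = 1/(√(7733961 + 7144929) + 0) = 1/(√14878890 + 0) = 1/(27*√20410 + 0) = 1/(27*√20410) = √20410/551070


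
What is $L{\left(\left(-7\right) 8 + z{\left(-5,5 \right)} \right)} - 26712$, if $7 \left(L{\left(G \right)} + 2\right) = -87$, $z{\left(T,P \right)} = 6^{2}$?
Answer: $- \frac{187085}{7} \approx -26726.0$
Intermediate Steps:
$z{\left(T,P \right)} = 36$
$L{\left(G \right)} = - \frac{101}{7}$ ($L{\left(G \right)} = -2 + \frac{1}{7} \left(-87\right) = -2 - \frac{87}{7} = - \frac{101}{7}$)
$L{\left(\left(-7\right) 8 + z{\left(-5,5 \right)} \right)} - 26712 = - \frac{101}{7} - 26712 = - \frac{187085}{7}$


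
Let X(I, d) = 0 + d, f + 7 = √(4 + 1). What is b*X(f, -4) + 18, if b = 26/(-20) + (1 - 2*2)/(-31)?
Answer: 3536/155 ≈ 22.813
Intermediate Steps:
f = -7 + √5 (f = -7 + √(4 + 1) = -7 + √5 ≈ -4.7639)
X(I, d) = d
b = -373/310 (b = 26*(-1/20) + (1 - 4)*(-1/31) = -13/10 - 3*(-1/31) = -13/10 + 3/31 = -373/310 ≈ -1.2032)
b*X(f, -4) + 18 = -373/310*(-4) + 18 = 746/155 + 18 = 3536/155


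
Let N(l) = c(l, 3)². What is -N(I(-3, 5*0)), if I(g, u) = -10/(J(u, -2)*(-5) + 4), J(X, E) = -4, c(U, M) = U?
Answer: -25/144 ≈ -0.17361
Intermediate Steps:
I(g, u) = -5/12 (I(g, u) = -10/(-4*(-5) + 4) = -10/(20 + 4) = -10/24 = -10*1/24 = -5/12)
N(l) = l²
-N(I(-3, 5*0)) = -(-5/12)² = -1*25/144 = -25/144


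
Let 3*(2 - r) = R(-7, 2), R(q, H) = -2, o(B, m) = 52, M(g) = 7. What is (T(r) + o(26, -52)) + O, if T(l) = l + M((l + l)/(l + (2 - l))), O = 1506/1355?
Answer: 255193/4065 ≈ 62.778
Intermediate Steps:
O = 1506/1355 (O = 1506*(1/1355) = 1506/1355 ≈ 1.1114)
r = 8/3 (r = 2 - ⅓*(-2) = 2 + ⅔ = 8/3 ≈ 2.6667)
T(l) = 7 + l (T(l) = l + 7 = 7 + l)
(T(r) + o(26, -52)) + O = ((7 + 8/3) + 52) + 1506/1355 = (29/3 + 52) + 1506/1355 = 185/3 + 1506/1355 = 255193/4065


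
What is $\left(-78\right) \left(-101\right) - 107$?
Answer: $7771$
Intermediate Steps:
$\left(-78\right) \left(-101\right) - 107 = 7878 - 107 = 7771$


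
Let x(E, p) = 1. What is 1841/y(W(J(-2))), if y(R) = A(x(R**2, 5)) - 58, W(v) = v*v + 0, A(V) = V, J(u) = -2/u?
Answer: -1841/57 ≈ -32.298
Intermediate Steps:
W(v) = v**2 (W(v) = v**2 + 0 = v**2)
y(R) = -57 (y(R) = 1 - 58 = -57)
1841/y(W(J(-2))) = 1841/(-57) = 1841*(-1/57) = -1841/57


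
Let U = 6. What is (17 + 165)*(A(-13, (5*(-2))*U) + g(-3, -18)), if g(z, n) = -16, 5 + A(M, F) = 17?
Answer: -728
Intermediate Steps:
A(M, F) = 12 (A(M, F) = -5 + 17 = 12)
(17 + 165)*(A(-13, (5*(-2))*U) + g(-3, -18)) = (17 + 165)*(12 - 16) = 182*(-4) = -728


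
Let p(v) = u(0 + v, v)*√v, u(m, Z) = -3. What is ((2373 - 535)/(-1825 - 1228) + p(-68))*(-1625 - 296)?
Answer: 3530798/3053 + 11526*I*√17 ≈ 1156.5 + 47523.0*I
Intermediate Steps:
p(v) = -3*√v
((2373 - 535)/(-1825 - 1228) + p(-68))*(-1625 - 296) = ((2373 - 535)/(-1825 - 1228) - 6*I*√17)*(-1625 - 296) = (1838/(-3053) - 6*I*√17)*(-1921) = (1838*(-1/3053) - 6*I*√17)*(-1921) = (-1838/3053 - 6*I*√17)*(-1921) = 3530798/3053 + 11526*I*√17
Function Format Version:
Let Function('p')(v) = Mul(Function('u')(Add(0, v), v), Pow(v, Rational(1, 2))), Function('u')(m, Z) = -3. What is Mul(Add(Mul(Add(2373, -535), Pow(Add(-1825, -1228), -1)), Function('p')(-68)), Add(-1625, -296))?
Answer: Add(Rational(3530798, 3053), Mul(11526, I, Pow(17, Rational(1, 2)))) ≈ Add(1156.5, Mul(47523., I))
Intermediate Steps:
Function('p')(v) = Mul(-3, Pow(v, Rational(1, 2)))
Mul(Add(Mul(Add(2373, -535), Pow(Add(-1825, -1228), -1)), Function('p')(-68)), Add(-1625, -296)) = Mul(Add(Mul(Add(2373, -535), Pow(Add(-1825, -1228), -1)), Mul(-3, Pow(-68, Rational(1, 2)))), Add(-1625, -296)) = Mul(Add(Mul(1838, Pow(-3053, -1)), Mul(-3, Mul(2, I, Pow(17, Rational(1, 2))))), -1921) = Mul(Add(Mul(1838, Rational(-1, 3053)), Mul(-6, I, Pow(17, Rational(1, 2)))), -1921) = Mul(Add(Rational(-1838, 3053), Mul(-6, I, Pow(17, Rational(1, 2)))), -1921) = Add(Rational(3530798, 3053), Mul(11526, I, Pow(17, Rational(1, 2))))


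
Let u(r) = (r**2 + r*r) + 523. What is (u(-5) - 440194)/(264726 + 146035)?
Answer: -33817/31597 ≈ -1.0703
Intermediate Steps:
u(r) = 523 + 2*r**2 (u(r) = (r**2 + r**2) + 523 = 2*r**2 + 523 = 523 + 2*r**2)
(u(-5) - 440194)/(264726 + 146035) = ((523 + 2*(-5)**2) - 440194)/(264726 + 146035) = ((523 + 2*25) - 440194)/410761 = ((523 + 50) - 440194)*(1/410761) = (573 - 440194)*(1/410761) = -439621*1/410761 = -33817/31597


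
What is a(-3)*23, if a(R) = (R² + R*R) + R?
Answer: 345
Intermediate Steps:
a(R) = R + 2*R² (a(R) = (R² + R²) + R = 2*R² + R = R + 2*R²)
a(-3)*23 = -3*(1 + 2*(-3))*23 = -3*(1 - 6)*23 = -3*(-5)*23 = 15*23 = 345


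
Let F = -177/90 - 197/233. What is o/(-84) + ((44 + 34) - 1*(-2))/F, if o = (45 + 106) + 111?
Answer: -26061467/825594 ≈ -31.567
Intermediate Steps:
o = 262 (o = 151 + 111 = 262)
F = -19657/6990 (F = -177*1/90 - 197*1/233 = -59/30 - 197/233 = -19657/6990 ≈ -2.8122)
o/(-84) + ((44 + 34) - 1*(-2))/F = 262/(-84) + ((44 + 34) - 1*(-2))/(-19657/6990) = 262*(-1/84) + (78 + 2)*(-6990/19657) = -131/42 + 80*(-6990/19657) = -131/42 - 559200/19657 = -26061467/825594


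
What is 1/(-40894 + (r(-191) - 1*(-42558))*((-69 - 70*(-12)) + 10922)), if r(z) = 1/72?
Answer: 72/35826477293 ≈ 2.0097e-9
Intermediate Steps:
r(z) = 1/72
1/(-40894 + (r(-191) - 1*(-42558))*((-69 - 70*(-12)) + 10922)) = 1/(-40894 + (1/72 - 1*(-42558))*((-69 - 70*(-12)) + 10922)) = 1/(-40894 + (1/72 + 42558)*((-69 + 840) + 10922)) = 1/(-40894 + 3064177*(771 + 10922)/72) = 1/(-40894 + (3064177/72)*11693) = 1/(-40894 + 35829421661/72) = 1/(35826477293/72) = 72/35826477293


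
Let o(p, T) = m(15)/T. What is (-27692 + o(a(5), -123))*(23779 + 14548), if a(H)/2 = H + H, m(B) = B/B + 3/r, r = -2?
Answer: -261092377537/246 ≈ -1.0614e+9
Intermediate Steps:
m(B) = -½ (m(B) = B/B + 3/(-2) = 1 + 3*(-½) = 1 - 3/2 = -½)
a(H) = 4*H (a(H) = 2*(H + H) = 2*(2*H) = 4*H)
o(p, T) = -1/(2*T)
(-27692 + o(a(5), -123))*(23779 + 14548) = (-27692 - ½/(-123))*(23779 + 14548) = (-27692 - ½*(-1/123))*38327 = (-27692 + 1/246)*38327 = -6812231/246*38327 = -261092377537/246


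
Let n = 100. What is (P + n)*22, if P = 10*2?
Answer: 2640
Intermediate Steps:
P = 20
(P + n)*22 = (20 + 100)*22 = 120*22 = 2640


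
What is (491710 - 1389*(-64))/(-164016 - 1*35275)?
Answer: -580606/199291 ≈ -2.9134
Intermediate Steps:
(491710 - 1389*(-64))/(-164016 - 1*35275) = (491710 + 88896)/(-164016 - 35275) = 580606/(-199291) = 580606*(-1/199291) = -580606/199291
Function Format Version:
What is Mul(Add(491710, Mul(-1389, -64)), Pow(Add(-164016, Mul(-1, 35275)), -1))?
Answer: Rational(-580606, 199291) ≈ -2.9134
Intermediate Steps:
Mul(Add(491710, Mul(-1389, -64)), Pow(Add(-164016, Mul(-1, 35275)), -1)) = Mul(Add(491710, 88896), Pow(Add(-164016, -35275), -1)) = Mul(580606, Pow(-199291, -1)) = Mul(580606, Rational(-1, 199291)) = Rational(-580606, 199291)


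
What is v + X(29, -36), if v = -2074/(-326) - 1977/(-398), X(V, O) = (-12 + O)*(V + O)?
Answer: 22532641/64874 ≈ 347.33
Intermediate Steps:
X(V, O) = (-12 + O)*(O + V)
v = 734977/64874 (v = -2074*(-1/326) - 1977*(-1/398) = 1037/163 + 1977/398 = 734977/64874 ≈ 11.329)
v + X(29, -36) = 734977/64874 + ((-36)² - 12*(-36) - 12*29 - 36*29) = 734977/64874 + (1296 + 432 - 348 - 1044) = 734977/64874 + 336 = 22532641/64874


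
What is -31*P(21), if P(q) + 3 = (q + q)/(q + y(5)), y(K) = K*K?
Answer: 1488/23 ≈ 64.696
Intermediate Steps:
y(K) = K²
P(q) = -3 + 2*q/(25 + q) (P(q) = -3 + (q + q)/(q + 5²) = -3 + (2*q)/(q + 25) = -3 + (2*q)/(25 + q) = -3 + 2*q/(25 + q))
-31*P(21) = -31*(-75 - 1*21)/(25 + 21) = -31*(-75 - 21)/46 = -31*(-96)/46 = -31*(-48/23) = 1488/23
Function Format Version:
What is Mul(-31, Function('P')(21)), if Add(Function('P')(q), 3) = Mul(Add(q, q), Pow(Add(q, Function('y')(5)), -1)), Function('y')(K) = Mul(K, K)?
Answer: Rational(1488, 23) ≈ 64.696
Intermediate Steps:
Function('y')(K) = Pow(K, 2)
Function('P')(q) = Add(-3, Mul(2, q, Pow(Add(25, q), -1))) (Function('P')(q) = Add(-3, Mul(Add(q, q), Pow(Add(q, Pow(5, 2)), -1))) = Add(-3, Mul(Mul(2, q), Pow(Add(q, 25), -1))) = Add(-3, Mul(Mul(2, q), Pow(Add(25, q), -1))) = Add(-3, Mul(2, q, Pow(Add(25, q), -1))))
Mul(-31, Function('P')(21)) = Mul(-31, Mul(Pow(Add(25, 21), -1), Add(-75, Mul(-1, 21)))) = Mul(-31, Mul(Pow(46, -1), Add(-75, -21))) = Mul(-31, Mul(Rational(1, 46), -96)) = Mul(-31, Rational(-48, 23)) = Rational(1488, 23)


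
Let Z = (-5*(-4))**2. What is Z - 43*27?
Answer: -761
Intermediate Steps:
Z = 400 (Z = 20**2 = 400)
Z - 43*27 = 400 - 43*27 = 400 - 1161 = -761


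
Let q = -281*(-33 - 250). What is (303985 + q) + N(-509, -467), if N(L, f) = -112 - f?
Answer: 383863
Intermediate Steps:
q = 79523 (q = -281*(-283) = 79523)
(303985 + q) + N(-509, -467) = (303985 + 79523) + (-112 - 1*(-467)) = 383508 + (-112 + 467) = 383508 + 355 = 383863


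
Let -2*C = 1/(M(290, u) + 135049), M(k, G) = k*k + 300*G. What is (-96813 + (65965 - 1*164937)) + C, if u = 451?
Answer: -138791594931/708898 ≈ -1.9579e+5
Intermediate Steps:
M(k, G) = k² + 300*G
C = -1/708898 (C = -1/(2*((290² + 300*451) + 135049)) = -1/(2*((84100 + 135300) + 135049)) = -1/(2*(219400 + 135049)) = -½/354449 = -½*1/354449 = -1/708898 ≈ -1.4106e-6)
(-96813 + (65965 - 1*164937)) + C = (-96813 + (65965 - 1*164937)) - 1/708898 = (-96813 + (65965 - 164937)) - 1/708898 = (-96813 - 98972) - 1/708898 = -195785 - 1/708898 = -138791594931/708898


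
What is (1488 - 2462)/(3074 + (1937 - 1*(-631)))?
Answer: -487/2821 ≈ -0.17263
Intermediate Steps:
(1488 - 2462)/(3074 + (1937 - 1*(-631))) = -974/(3074 + (1937 + 631)) = -974/(3074 + 2568) = -974/5642 = -974*1/5642 = -487/2821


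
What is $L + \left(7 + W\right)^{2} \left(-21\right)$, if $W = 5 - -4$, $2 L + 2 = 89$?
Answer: $- \frac{10665}{2} \approx -5332.5$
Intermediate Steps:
$L = \frac{87}{2}$ ($L = -1 + \frac{1}{2} \cdot 89 = -1 + \frac{89}{2} = \frac{87}{2} \approx 43.5$)
$W = 9$ ($W = 5 + 4 = 9$)
$L + \left(7 + W\right)^{2} \left(-21\right) = \frac{87}{2} + \left(7 + 9\right)^{2} \left(-21\right) = \frac{87}{2} + 16^{2} \left(-21\right) = \frac{87}{2} + 256 \left(-21\right) = \frac{87}{2} - 5376 = - \frac{10665}{2}$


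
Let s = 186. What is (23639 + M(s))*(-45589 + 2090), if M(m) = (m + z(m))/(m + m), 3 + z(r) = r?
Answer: -127511185141/124 ≈ -1.0283e+9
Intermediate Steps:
z(r) = -3 + r
M(m) = (-3 + 2*m)/(2*m) (M(m) = (m + (-3 + m))/(m + m) = (-3 + 2*m)/((2*m)) = (-3 + 2*m)*(1/(2*m)) = (-3 + 2*m)/(2*m))
(23639 + M(s))*(-45589 + 2090) = (23639 + (-3/2 + 186)/186)*(-45589 + 2090) = (23639 + (1/186)*(369/2))*(-43499) = (23639 + 123/124)*(-43499) = (2931359/124)*(-43499) = -127511185141/124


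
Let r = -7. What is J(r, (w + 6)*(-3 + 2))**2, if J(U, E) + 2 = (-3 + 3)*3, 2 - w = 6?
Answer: 4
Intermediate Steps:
w = -4 (w = 2 - 1*6 = 2 - 6 = -4)
J(U, E) = -2 (J(U, E) = -2 + (-3 + 3)*3 = -2 + 0*3 = -2 + 0 = -2)
J(r, (w + 6)*(-3 + 2))**2 = (-2)**2 = 4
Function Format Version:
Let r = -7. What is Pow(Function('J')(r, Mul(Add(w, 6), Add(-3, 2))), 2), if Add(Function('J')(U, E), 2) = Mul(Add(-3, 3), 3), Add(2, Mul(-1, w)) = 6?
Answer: 4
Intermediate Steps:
w = -4 (w = Add(2, Mul(-1, 6)) = Add(2, -6) = -4)
Function('J')(U, E) = -2 (Function('J')(U, E) = Add(-2, Mul(Add(-3, 3), 3)) = Add(-2, Mul(0, 3)) = Add(-2, 0) = -2)
Pow(Function('J')(r, Mul(Add(w, 6), Add(-3, 2))), 2) = Pow(-2, 2) = 4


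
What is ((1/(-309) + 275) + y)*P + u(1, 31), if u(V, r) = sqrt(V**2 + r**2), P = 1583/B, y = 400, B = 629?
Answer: 330172642/194361 + sqrt(962) ≈ 1729.8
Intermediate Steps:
P = 1583/629 ≈ 2.5167
((1/(-309) + 275) + y)*P + u(1, 31) = ((1/(-309) + 275) + 400)*(1583/629) + sqrt(1**2 + 31**2) = ((-1/309 + 275) + 400)*(1583/629) + sqrt(1 + 961) = (84974/309 + 400)*(1583/629) + sqrt(962) = (208574/309)*(1583/629) + sqrt(962) = 330172642/194361 + sqrt(962)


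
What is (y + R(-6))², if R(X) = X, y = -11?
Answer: 289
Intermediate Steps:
(y + R(-6))² = (-11 - 6)² = (-17)² = 289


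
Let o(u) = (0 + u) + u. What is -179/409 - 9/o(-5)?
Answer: 1891/4090 ≈ 0.46235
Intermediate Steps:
o(u) = 2*u (o(u) = u + u = 2*u)
-179/409 - 9/o(-5) = -179/409 - 9/(2*(-5)) = -179*1/409 - 9/(-10) = -179/409 - 9*(-⅒) = -179/409 + 9/10 = 1891/4090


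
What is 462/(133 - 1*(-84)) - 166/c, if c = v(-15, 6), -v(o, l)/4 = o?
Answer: -593/930 ≈ -0.63763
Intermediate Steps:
v(o, l) = -4*o
c = 60 (c = -4*(-15) = 60)
462/(133 - 1*(-84)) - 166/c = 462/(133 - 1*(-84)) - 166/60 = 462/(133 + 84) - 166*1/60 = 462/217 - 83/30 = 462*(1/217) - 83/30 = 66/31 - 83/30 = -593/930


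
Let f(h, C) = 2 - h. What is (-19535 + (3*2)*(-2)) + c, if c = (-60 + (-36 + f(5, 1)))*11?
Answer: -20636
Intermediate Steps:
c = -1089 (c = (-60 + (-36 + (2 - 1*5)))*11 = (-60 + (-36 + (2 - 5)))*11 = (-60 + (-36 - 3))*11 = (-60 - 39)*11 = -99*11 = -1089)
(-19535 + (3*2)*(-2)) + c = (-19535 + (3*2)*(-2)) - 1089 = (-19535 + 6*(-2)) - 1089 = (-19535 - 12) - 1089 = -19547 - 1089 = -20636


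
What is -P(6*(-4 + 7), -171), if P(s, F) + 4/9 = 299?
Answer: -2687/9 ≈ -298.56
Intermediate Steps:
P(s, F) = 2687/9 (P(s, F) = -4/9 + 299 = 2687/9)
-P(6*(-4 + 7), -171) = -1*2687/9 = -2687/9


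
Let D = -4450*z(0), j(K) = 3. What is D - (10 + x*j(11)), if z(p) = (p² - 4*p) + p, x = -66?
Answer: 188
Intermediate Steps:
z(p) = p² - 3*p
D = 0 (D = -0*(-3 + 0) = -0*(-3) = -4450*0 = 0)
D - (10 + x*j(11)) = 0 - (10 - 66*3) = 0 - (10 - 198) = 0 - 1*(-188) = 0 + 188 = 188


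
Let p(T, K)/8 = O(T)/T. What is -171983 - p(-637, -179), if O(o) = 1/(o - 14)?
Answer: -71319114329/414687 ≈ -1.7198e+5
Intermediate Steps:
O(o) = 1/(-14 + o)
p(T, K) = 8/(T*(-14 + T)) (p(T, K) = 8*(1/((-14 + T)*T)) = 8*(1/(T*(-14 + T))) = 8/(T*(-14 + T)))
-171983 - p(-637, -179) = -171983 - 8/((-637)*(-14 - 637)) = -171983 - 8*(-1)/(637*(-651)) = -171983 - 8*(-1)*(-1)/(637*651) = -171983 - 1*8/414687 = -171983 - 8/414687 = -71319114329/414687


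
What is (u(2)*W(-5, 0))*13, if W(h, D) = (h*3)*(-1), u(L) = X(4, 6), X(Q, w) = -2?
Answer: -390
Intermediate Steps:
u(L) = -2
W(h, D) = -3*h (W(h, D) = (3*h)*(-1) = -3*h)
(u(2)*W(-5, 0))*13 = -(-6)*(-5)*13 = -2*15*13 = -30*13 = -390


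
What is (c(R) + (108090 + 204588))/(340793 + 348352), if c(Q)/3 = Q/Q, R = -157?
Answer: 104227/229715 ≈ 0.45372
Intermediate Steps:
c(Q) = 3 (c(Q) = 3*(Q/Q) = 3*1 = 3)
(c(R) + (108090 + 204588))/(340793 + 348352) = (3 + (108090 + 204588))/(340793 + 348352) = (3 + 312678)/689145 = 312681*(1/689145) = 104227/229715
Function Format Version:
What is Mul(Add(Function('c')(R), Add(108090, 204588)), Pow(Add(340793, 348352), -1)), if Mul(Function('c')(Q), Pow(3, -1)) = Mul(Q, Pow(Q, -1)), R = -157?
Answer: Rational(104227, 229715) ≈ 0.45372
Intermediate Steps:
Function('c')(Q) = 3 (Function('c')(Q) = Mul(3, Mul(Q, Pow(Q, -1))) = Mul(3, 1) = 3)
Mul(Add(Function('c')(R), Add(108090, 204588)), Pow(Add(340793, 348352), -1)) = Mul(Add(3, Add(108090, 204588)), Pow(Add(340793, 348352), -1)) = Mul(Add(3, 312678), Pow(689145, -1)) = Mul(312681, Rational(1, 689145)) = Rational(104227, 229715)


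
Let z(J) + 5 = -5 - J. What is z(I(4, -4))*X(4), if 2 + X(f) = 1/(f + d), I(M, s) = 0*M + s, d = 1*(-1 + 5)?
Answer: 45/4 ≈ 11.250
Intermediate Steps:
d = 4 (d = 1*4 = 4)
I(M, s) = s (I(M, s) = 0 + s = s)
X(f) = -2 + 1/(4 + f) (X(f) = -2 + 1/(f + 4) = -2 + 1/(4 + f))
z(J) = -10 - J (z(J) = -5 + (-5 - J) = -10 - J)
z(I(4, -4))*X(4) = (-10 - 1*(-4))*((-7 - 2*4)/(4 + 4)) = (-10 + 4)*((-7 - 8)/8) = -3*(-15)/4 = -6*(-15/8) = 45/4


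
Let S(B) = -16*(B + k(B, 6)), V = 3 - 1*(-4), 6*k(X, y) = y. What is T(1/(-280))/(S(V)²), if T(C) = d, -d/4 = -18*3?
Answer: 27/2048 ≈ 0.013184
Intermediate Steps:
d = 216 (d = -(-72)*3 = -4*(-54) = 216)
k(X, y) = y/6
T(C) = 216
V = 7 (V = 3 + 4 = 7)
S(B) = -16 - 16*B (S(B) = -16*(B + (⅙)*6) = -16*(B + 1) = -16*(1 + B) = -16 - 16*B)
T(1/(-280))/(S(V)²) = 216/((-16 - 16*7)²) = 216/((-16 - 112)²) = 216/((-128)²) = 216/16384 = 216*(1/16384) = 27/2048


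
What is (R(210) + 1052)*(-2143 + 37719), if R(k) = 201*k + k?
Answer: 1546559872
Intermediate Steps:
R(k) = 202*k
(R(210) + 1052)*(-2143 + 37719) = (202*210 + 1052)*(-2143 + 37719) = (42420 + 1052)*35576 = 43472*35576 = 1546559872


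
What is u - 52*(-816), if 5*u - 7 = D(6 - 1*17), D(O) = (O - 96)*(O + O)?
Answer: 214521/5 ≈ 42904.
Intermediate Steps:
D(O) = 2*O*(-96 + O) (D(O) = (-96 + O)*(2*O) = 2*O*(-96 + O))
u = 2361/5 (u = 7/5 + (2*(6 - 1*17)*(-96 + (6 - 1*17)))/5 = 7/5 + (2*(6 - 17)*(-96 + (6 - 17)))/5 = 7/5 + (2*(-11)*(-96 - 11))/5 = 7/5 + (2*(-11)*(-107))/5 = 7/5 + (1/5)*2354 = 7/5 + 2354/5 = 2361/5 ≈ 472.20)
u - 52*(-816) = 2361/5 - 52*(-816) = 2361/5 + 42432 = 214521/5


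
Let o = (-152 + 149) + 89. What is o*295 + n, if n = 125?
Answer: 25495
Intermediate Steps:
o = 86 (o = -3 + 89 = 86)
o*295 + n = 86*295 + 125 = 25370 + 125 = 25495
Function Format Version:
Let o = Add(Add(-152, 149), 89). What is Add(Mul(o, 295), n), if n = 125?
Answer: 25495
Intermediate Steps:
o = 86 (o = Add(-3, 89) = 86)
Add(Mul(o, 295), n) = Add(Mul(86, 295), 125) = Add(25370, 125) = 25495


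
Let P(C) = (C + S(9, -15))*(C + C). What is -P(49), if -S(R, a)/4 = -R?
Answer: -8330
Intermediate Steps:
S(R, a) = 4*R (S(R, a) = -(-4)*R = 4*R)
P(C) = 2*C*(36 + C) (P(C) = (C + 4*9)*(C + C) = (C + 36)*(2*C) = (36 + C)*(2*C) = 2*C*(36 + C))
-P(49) = -2*49*(36 + 49) = -2*49*85 = -1*8330 = -8330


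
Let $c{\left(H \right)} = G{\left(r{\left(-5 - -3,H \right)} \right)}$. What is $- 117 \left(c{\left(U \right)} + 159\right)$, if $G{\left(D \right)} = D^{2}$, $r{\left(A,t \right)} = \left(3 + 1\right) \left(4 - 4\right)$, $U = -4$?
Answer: $-18603$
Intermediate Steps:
$r{\left(A,t \right)} = 0$ ($r{\left(A,t \right)} = 4 \cdot 0 = 0$)
$c{\left(H \right)} = 0$ ($c{\left(H \right)} = 0^{2} = 0$)
$- 117 \left(c{\left(U \right)} + 159\right) = - 117 \left(0 + 159\right) = \left(-117\right) 159 = -18603$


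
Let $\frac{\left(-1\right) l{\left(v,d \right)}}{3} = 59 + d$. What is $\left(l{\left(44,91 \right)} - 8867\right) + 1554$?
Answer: $-7763$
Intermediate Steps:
$l{\left(v,d \right)} = -177 - 3 d$ ($l{\left(v,d \right)} = - 3 \left(59 + d\right) = -177 - 3 d$)
$\left(l{\left(44,91 \right)} - 8867\right) + 1554 = \left(\left(-177 - 273\right) - 8867\right) + 1554 = \left(-450 - 8867\right) + 1554 = -9317 + 1554 = -7763$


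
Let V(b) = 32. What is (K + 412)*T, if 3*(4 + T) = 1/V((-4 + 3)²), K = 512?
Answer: -29491/8 ≈ -3686.4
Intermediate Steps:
T = -383/96 (T = -4 + (⅓)/32 = -4 + (⅓)*(1/32) = -4 + 1/96 = -383/96 ≈ -3.9896)
(K + 412)*T = (512 + 412)*(-383/96) = 924*(-383/96) = -29491/8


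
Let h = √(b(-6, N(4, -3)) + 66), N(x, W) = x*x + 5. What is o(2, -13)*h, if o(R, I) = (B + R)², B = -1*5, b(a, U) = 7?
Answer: 9*√73 ≈ 76.896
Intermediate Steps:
N(x, W) = 5 + x² (N(x, W) = x² + 5 = 5 + x²)
B = -5
h = √73 (h = √(7 + 66) = √73 ≈ 8.5440)
o(R, I) = (-5 + R)²
o(2, -13)*h = (-5 + 2)²*√73 = (-3)²*√73 = 9*√73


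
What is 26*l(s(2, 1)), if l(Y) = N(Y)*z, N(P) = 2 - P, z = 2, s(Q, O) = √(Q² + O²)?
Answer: 104 - 52*√5 ≈ -12.276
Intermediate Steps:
s(Q, O) = √(O² + Q²)
l(Y) = 4 - 2*Y (l(Y) = (2 - Y)*2 = 4 - 2*Y)
26*l(s(2, 1)) = 26*(4 - 2*√(1² + 2²)) = 26*(4 - 2*√(1 + 4)) = 26*(4 - 2*√5) = 104 - 52*√5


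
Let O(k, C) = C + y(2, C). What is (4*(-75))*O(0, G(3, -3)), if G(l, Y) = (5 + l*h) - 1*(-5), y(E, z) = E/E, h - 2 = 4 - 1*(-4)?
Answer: -12300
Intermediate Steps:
h = 10 (h = 2 + (4 - 1*(-4)) = 2 + (4 + 4) = 2 + 8 = 10)
y(E, z) = 1
G(l, Y) = 10 + 10*l (G(l, Y) = (5 + l*10) - 1*(-5) = (5 + 10*l) + 5 = 10 + 10*l)
O(k, C) = 1 + C (O(k, C) = C + 1 = 1 + C)
(4*(-75))*O(0, G(3, -3)) = (4*(-75))*(1 + (10 + 10*3)) = -300*(1 + (10 + 30)) = -300*(1 + 40) = -300*41 = -12300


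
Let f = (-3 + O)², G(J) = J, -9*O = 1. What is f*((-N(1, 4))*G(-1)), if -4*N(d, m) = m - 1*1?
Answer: -196/27 ≈ -7.2593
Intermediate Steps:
O = -⅑ (O = -⅑*1 = -⅑ ≈ -0.11111)
N(d, m) = ¼ - m/4 (N(d, m) = -(m - 1*1)/4 = -(m - 1)/4 = -(-1 + m)/4 = ¼ - m/4)
f = 784/81 (f = (-3 - ⅑)² = (-28/9)² = 784/81 ≈ 9.6790)
f*((-N(1, 4))*G(-1)) = 784*(-(¼ - ¼*4)*(-1))/81 = 784*(-(¼ - 1)*(-1))/81 = 784*(-1*(-¾)*(-1))/81 = 784*((¾)*(-1))/81 = (784/81)*(-¾) = -196/27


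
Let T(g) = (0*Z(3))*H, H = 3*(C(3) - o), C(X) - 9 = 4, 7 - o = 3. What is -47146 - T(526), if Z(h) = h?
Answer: -47146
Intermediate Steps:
o = 4 (o = 7 - 1*3 = 7 - 3 = 4)
C(X) = 13 (C(X) = 9 + 4 = 13)
H = 27 (H = 3*(13 - 1*4) = 3*(13 - 4) = 3*9 = 27)
T(g) = 0 (T(g) = (0*3)*27 = 0*27 = 0)
-47146 - T(526) = -47146 - 1*0 = -47146 + 0 = -47146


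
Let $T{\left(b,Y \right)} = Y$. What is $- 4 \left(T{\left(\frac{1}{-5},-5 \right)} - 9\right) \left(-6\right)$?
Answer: $-336$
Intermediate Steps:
$- 4 \left(T{\left(\frac{1}{-5},-5 \right)} - 9\right) \left(-6\right) = - 4 \left(-5 - 9\right) \left(-6\right) = \left(-4\right) \left(-14\right) \left(-6\right) = 56 \left(-6\right) = -336$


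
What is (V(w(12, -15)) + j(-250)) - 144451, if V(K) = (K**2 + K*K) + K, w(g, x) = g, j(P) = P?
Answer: -144401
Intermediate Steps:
V(K) = K + 2*K**2 (V(K) = (K**2 + K**2) + K = 2*K**2 + K = K + 2*K**2)
(V(w(12, -15)) + j(-250)) - 144451 = (12*(1 + 2*12) - 250) - 144451 = (12*(1 + 24) - 250) - 144451 = (12*25 - 250) - 144451 = (300 - 250) - 144451 = 50 - 144451 = -144401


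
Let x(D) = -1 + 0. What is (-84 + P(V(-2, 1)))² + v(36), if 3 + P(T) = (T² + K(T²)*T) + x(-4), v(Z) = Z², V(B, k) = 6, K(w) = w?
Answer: 28192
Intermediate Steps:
x(D) = -1
P(T) = -4 + T² + T³ (P(T) = -3 + ((T² + T²*T) - 1) = -3 + ((T² + T³) - 1) = -3 + (-1 + T² + T³) = -4 + T² + T³)
(-84 + P(V(-2, 1)))² + v(36) = (-84 + (-4 + 6² + 6³))² + 36² = (-84 + (-4 + 36 + 216))² + 1296 = (-84 + 248)² + 1296 = 164² + 1296 = 26896 + 1296 = 28192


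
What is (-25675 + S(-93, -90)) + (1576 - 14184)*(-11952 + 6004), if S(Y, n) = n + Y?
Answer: 74966526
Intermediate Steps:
S(Y, n) = Y + n
(-25675 + S(-93, -90)) + (1576 - 14184)*(-11952 + 6004) = (-25675 + (-93 - 90)) + (1576 - 14184)*(-11952 + 6004) = (-25675 - 183) - 12608*(-5948) = -25858 + 74992384 = 74966526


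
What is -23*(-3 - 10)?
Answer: 299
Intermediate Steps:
-23*(-3 - 10) = -23*(-13) = 299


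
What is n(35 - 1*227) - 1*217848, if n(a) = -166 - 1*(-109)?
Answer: -217905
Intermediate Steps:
n(a) = -57 (n(a) = -166 + 109 = -57)
n(35 - 1*227) - 1*217848 = -57 - 1*217848 = -57 - 217848 = -217905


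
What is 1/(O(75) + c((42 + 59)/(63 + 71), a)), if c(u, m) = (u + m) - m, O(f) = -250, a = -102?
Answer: -134/33399 ≈ -0.0040121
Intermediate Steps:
c(u, m) = u (c(u, m) = (m + u) - m = u)
1/(O(75) + c((42 + 59)/(63 + 71), a)) = 1/(-250 + (42 + 59)/(63 + 71)) = 1/(-250 + 101/134) = 1/(-33399/134) = -134/33399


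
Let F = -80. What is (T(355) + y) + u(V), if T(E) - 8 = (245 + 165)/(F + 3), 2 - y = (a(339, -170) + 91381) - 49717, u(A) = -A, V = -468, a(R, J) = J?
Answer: -3158642/77 ≈ -41021.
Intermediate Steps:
y = -41492 (y = 2 - ((-170 + 91381) - 49717) = 2 - (91211 - 49717) = 2 - 1*41494 = 2 - 41494 = -41492)
T(E) = 206/77 (T(E) = 8 + (245 + 165)/(-80 + 3) = 8 + 410/(-77) = 8 + 410*(-1/77) = 8 - 410/77 = 206/77)
(T(355) + y) + u(V) = (206/77 - 41492) - 1*(-468) = -3194678/77 + 468 = -3158642/77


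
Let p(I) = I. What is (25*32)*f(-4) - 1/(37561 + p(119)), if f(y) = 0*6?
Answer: -1/37680 ≈ -2.6539e-5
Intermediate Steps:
f(y) = 0
(25*32)*f(-4) - 1/(37561 + p(119)) = (25*32)*0 - 1/(37561 + 119) = 800*0 - 1/37680 = 0 - 1*1/37680 = 0 - 1/37680 = -1/37680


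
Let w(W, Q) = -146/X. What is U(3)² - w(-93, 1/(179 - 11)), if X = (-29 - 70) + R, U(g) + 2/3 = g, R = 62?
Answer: 499/333 ≈ 1.4985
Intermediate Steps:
U(g) = -⅔ + g
X = -37 (X = (-29 - 70) + 62 = -99 + 62 = -37)
w(W, Q) = 146/37 (w(W, Q) = -146/(-37) = -146*(-1/37) = 146/37)
U(3)² - w(-93, 1/(179 - 11)) = (-⅔ + 3)² - 1*146/37 = (7/3)² - 146/37 = 49/9 - 146/37 = 499/333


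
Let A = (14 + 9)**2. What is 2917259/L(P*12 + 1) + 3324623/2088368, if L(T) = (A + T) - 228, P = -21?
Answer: 3046238287231/52209200 ≈ 58347.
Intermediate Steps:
A = 529 (A = 23**2 = 529)
L(T) = 301 + T (L(T) = (529 + T) - 228 = 301 + T)
2917259/L(P*12 + 1) + 3324623/2088368 = 2917259/(301 + (-21*12 + 1)) + 3324623/2088368 = 2917259/(301 + (-252 + 1)) + 3324623*(1/2088368) = 2917259/(301 - 251) + 3324623/2088368 = 2917259/50 + 3324623/2088368 = 3046238287231/52209200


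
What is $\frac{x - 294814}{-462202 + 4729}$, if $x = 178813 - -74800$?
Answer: $\frac{41201}{457473} \approx 0.090062$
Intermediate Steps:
$x = 253613$ ($x = 178813 + 74800 = 253613$)
$\frac{x - 294814}{-462202 + 4729} = \frac{253613 - 294814}{-462202 + 4729} = - \frac{41201}{-457473} = \left(-41201\right) \left(- \frac{1}{457473}\right) = \frac{41201}{457473}$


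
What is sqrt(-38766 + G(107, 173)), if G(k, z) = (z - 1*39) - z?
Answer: I*sqrt(38805) ≈ 196.99*I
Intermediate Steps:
G(k, z) = -39 (G(k, z) = (z - 39) - z = (-39 + z) - z = -39)
sqrt(-38766 + G(107, 173)) = sqrt(-38766 - 39) = sqrt(-38805) = I*sqrt(38805)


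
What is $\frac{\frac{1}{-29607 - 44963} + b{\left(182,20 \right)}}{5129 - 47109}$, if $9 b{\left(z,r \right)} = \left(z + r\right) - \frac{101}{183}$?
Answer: $- \frac{2749021403}{5155848844200} \approx -0.00053318$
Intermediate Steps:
$b{\left(z,r \right)} = - \frac{101}{1647} + \frac{r}{9} + \frac{z}{9}$ ($b{\left(z,r \right)} = \frac{\left(z + r\right) - \frac{101}{183}}{9} = \frac{\left(r + z\right) - \frac{101}{183}}{9} = \frac{- \frac{101}{183} + r + z}{9} = - \frac{101}{1647} + \frac{r}{9} + \frac{z}{9}$)
$\frac{\frac{1}{-29607 - 44963} + b{\left(182,20 \right)}}{5129 - 47109} = \frac{\frac{1}{-29607 - 44963} + \left(- \frac{101}{1647} + \frac{1}{9} \cdot 20 + \frac{1}{9} \cdot 182\right)}{5129 - 47109} = \frac{\frac{1}{-74570} + \left(- \frac{101}{1647} + \frac{20}{9} + \frac{182}{9}\right)}{-41980} = \left(- \frac{1}{74570} + \frac{36865}{1647}\right) \left(- \frac{1}{41980}\right) = \frac{2749021403}{122816790} \left(- \frac{1}{41980}\right) = - \frac{2749021403}{5155848844200}$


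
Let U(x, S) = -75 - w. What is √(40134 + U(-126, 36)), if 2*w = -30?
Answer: √40074 ≈ 200.18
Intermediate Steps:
w = -15 (w = (½)*(-30) = -15)
U(x, S) = -60 (U(x, S) = -75 - 1*(-15) = -75 + 15 = -60)
√(40134 + U(-126, 36)) = √(40134 - 60) = √40074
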